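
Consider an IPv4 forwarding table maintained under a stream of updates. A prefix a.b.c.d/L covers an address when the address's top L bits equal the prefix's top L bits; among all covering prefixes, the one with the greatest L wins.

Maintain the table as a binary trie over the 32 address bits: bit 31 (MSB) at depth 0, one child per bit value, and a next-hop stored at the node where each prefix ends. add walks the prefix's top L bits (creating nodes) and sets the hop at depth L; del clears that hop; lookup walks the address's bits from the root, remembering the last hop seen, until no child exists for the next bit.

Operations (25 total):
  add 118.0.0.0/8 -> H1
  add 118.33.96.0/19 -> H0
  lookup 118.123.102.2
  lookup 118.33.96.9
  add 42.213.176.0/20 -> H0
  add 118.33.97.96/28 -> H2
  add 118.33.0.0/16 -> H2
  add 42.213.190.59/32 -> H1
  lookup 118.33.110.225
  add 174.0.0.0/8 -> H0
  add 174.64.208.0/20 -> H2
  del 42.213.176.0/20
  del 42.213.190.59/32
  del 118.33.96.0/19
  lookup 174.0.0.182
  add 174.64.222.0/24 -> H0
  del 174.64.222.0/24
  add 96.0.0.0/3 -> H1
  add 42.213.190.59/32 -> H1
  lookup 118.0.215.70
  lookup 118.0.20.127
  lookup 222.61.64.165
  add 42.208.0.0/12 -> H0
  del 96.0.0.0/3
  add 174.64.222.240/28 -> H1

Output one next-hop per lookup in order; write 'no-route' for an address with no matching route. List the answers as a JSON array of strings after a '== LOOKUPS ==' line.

Process each operation:
  + 118.0.0.0/8 (H1) depth=8
  + 118.33.96.0/19 (H0) depth=19
  ? 118.123.102.2  path d0:-→d1:-→d2:-→d3:-→d4:-→d5:-→d6:-→d7:-→d8:H1→d9:-  best=H1
  ? 118.33.96.9  path d0:-→d1:-→d2:-→d3:-→d4:-→d5:-→d6:-→d7:-→d8:H1→d9:-→d10:-→d11:-→d12:-→d13:-→d14:-→d15:-→d16:-→d17:-→d18:-→d19:H0  best=H0
  + 42.213.176.0/20 (H0) depth=20
  + 118.33.97.96/28 (H2) depth=28
  + 118.33.0.0/16 (H2) depth=16
  + 42.213.190.59/32 (H1) depth=32
  ? 118.33.110.225  path d0:-→d1:-→d2:-→d3:-→d4:-→d5:-→d6:-→d7:-→d8:H1→d9:-→d10:-→d11:-→d12:-→d13:-→d14:-→d15:-→d16:H2→d17:-→d18:-→d19:H0→d20:-  best=H0
  + 174.0.0.0/8 (H0) depth=8
  + 174.64.208.0/20 (H2) depth=20
  - 42.213.176.0/20 clear@20
  - 42.213.190.59/32 clear@32
  - 118.33.96.0/19 clear@19
  ? 174.0.0.182  path d0:-→d1:-→d2:-→d3:-→d4:-→d5:-→d6:-→d7:-→d8:H0→d9:-  best=H0
  + 174.64.222.0/24 (H0) depth=24
  - 174.64.222.0/24 clear@24
  + 96.0.0.0/3 (H1) depth=3
  + 42.213.190.59/32 (H1) depth=32
  ? 118.0.215.70  path d0:-→d1:-→d2:-→d3:H1→d4:-→d5:-→d6:-→d7:-→d8:H1→d9:-→d10:-  best=H1
  ? 118.0.20.127  path d0:-→d1:-→d2:-→d3:H1→d4:-→d5:-→d6:-→d7:-→d8:H1→d9:-→d10:-  best=H1
  ? 222.61.64.165  path d0:-→d1:-  best=no-route
  + 42.208.0.0/12 (H0) depth=12
  - 96.0.0.0/3 clear@3
  + 174.64.222.240/28 (H1) depth=28

== LOOKUPS ==
["H1","H0","H0","H0","H1","H1","no-route"]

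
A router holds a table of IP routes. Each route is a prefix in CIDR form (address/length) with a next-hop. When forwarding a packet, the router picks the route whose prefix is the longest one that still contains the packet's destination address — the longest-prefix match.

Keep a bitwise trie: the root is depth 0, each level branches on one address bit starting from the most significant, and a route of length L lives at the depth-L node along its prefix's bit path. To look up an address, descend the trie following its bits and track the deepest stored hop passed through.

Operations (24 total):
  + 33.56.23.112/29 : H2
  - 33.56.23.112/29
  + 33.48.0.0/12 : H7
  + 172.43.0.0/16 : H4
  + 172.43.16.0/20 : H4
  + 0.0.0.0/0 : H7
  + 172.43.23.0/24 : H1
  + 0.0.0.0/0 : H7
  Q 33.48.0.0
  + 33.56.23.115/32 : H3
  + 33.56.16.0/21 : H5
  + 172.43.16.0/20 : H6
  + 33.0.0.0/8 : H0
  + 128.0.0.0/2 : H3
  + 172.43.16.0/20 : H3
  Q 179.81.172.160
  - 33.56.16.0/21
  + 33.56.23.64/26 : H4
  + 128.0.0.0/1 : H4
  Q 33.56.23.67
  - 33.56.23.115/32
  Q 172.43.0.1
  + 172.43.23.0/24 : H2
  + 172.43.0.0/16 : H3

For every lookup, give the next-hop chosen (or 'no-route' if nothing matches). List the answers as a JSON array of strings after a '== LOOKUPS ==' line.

Trace:
  + 33.56.23.112/29 (H2) depth=29
  - 33.56.23.112/29 clear@29
  + 33.48.0.0/12 (H7) depth=12
  + 172.43.0.0/16 (H4) depth=16
  + 172.43.16.0/20 (H4) depth=20
  + 0.0.0.0/0 (H7) depth=0
  + 172.43.23.0/24 (H1) depth=24
  + 0.0.0.0/0 (H7) depth=0
  lookup 33.48.0.0: bits 001000010011 walk d0:H7→d1:-→d2:-→d3:-→d4:-→d5:-→d6:-→d7:-→d8:-→d9:-→d10:-→d11:-→d12:H7 -> H7
  + 33.56.23.115/32 (H3) depth=32
  + 33.56.16.0/21 (H5) depth=21
  + 172.43.16.0/20 (H6) depth=20
  + 33.0.0.0/8 (H0) depth=8
  + 128.0.0.0/2 (H3) depth=2
  + 172.43.16.0/20 (H3) depth=20
  lookup 179.81.172.160: bits 101 walk d0:H7→d1:-→d2:H3→d3:- -> H3
  - 33.56.16.0/21 clear@21
  + 33.56.23.64/26 (H4) depth=26
  + 128.0.0.0/1 (H4) depth=1
  lookup 33.56.23.67: bits 00100001001110000001011101 walk d0:H7→d1:-→d2:-→d3:-→d4:-→d5:-→d6:-→d7:-→d8:H0→d9:-→d10:-→d11:-→d12:H7→d13:-→d14:-→d15:-→d16:-→d17:-→d18:-→d19:-→d20:-→d21:-→d22:-→d23:-→d24:-→d25:-→d26:H4 -> H4
  - 33.56.23.115/32 clear@32
  lookup 172.43.0.1: bits 1010110000101011000 walk d0:H7→d1:H4→d2:H3→d3:-→d4:-→d5:-→d6:-→d7:-→d8:-→d9:-→d10:-→d11:-→d12:-→d13:-→d14:-→d15:-→d16:H4→d17:-→d18:-→d19:- -> H4
  + 172.43.23.0/24 (H2) depth=24
  + 172.43.0.0/16 (H3) depth=16

== LOOKUPS ==
["H7","H3","H4","H4"]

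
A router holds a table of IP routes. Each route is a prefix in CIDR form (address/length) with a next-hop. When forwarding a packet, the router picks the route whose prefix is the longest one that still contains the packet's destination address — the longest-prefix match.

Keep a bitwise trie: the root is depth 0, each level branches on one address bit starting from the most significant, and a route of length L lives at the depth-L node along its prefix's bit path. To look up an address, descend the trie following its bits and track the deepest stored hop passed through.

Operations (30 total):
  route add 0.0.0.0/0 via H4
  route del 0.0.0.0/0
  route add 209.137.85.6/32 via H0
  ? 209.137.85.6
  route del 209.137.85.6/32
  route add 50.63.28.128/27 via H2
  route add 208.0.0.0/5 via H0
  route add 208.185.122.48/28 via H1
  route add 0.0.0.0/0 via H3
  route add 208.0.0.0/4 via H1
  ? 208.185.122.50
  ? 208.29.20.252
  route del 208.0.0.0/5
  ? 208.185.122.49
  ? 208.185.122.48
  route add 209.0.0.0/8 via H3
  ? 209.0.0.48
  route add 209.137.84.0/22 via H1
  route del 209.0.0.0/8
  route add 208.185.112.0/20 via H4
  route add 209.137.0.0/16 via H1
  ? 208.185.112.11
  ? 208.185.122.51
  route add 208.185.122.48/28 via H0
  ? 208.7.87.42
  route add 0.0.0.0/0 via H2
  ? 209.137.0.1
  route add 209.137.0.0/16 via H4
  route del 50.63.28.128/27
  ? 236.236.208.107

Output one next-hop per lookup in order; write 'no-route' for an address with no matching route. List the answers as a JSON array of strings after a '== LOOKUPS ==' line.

Trace:
  add 0.0.0.0/0 -> H4 at depth 0
  del 0.0.0.0/0 (clear depth 0)
  add 209.137.85.6/32 -> H0 at depth 32
  lookup 209.137.85.6: bits 11010001100010010101010100000110 walk d0:-→d1:-→d2:-→d3:-→d4:-→d5:-→d6:-→d7:-→d8:-→d9:-→d10:-→d11:-→d12:-→d13:-→d14:-→d15:-→d16:-→d17:-→d18:-→d19:-→d20:-→d21:-→d22:-→d23:-→d24:-→d25:-→d26:-→d27:-→d28:-→d29:-→d30:-→d31:-→d32:H0 -> H0
  del 209.137.85.6/32 (clear depth 32)
  add 50.63.28.128/27 -> H2 at depth 27
  add 208.0.0.0/5 -> H0 at depth 5
  add 208.185.122.48/28 -> H1 at depth 28
  add 0.0.0.0/0 -> H3 at depth 0
  add 208.0.0.0/4 -> H1 at depth 4
  lookup 208.185.122.50: bits 1101000010111001011110100011 walk d0:H3→d1:-→d2:-→d3:-→d4:H1→d5:H0→d6:-→d7:-→d8:-→d9:-→d10:-→d11:-→d12:-→d13:-→d14:-→d15:-→d16:-→d17:-→d18:-→d19:-→d20:-→d21:-→d22:-→d23:-→d24:-→d25:-→d26:-→d27:-→d28:H1 -> H1
  lookup 208.29.20.252: bits 11010000 walk d0:H3→d1:-→d2:-→d3:-→d4:H1→d5:H0→d6:-→d7:-→d8:- -> H0
  del 208.0.0.0/5 (clear depth 5)
  lookup 208.185.122.49: bits 1101000010111001011110100011 walk d0:H3→d1:-→d2:-→d3:-→d4:H1→d5:-→d6:-→d7:-→d8:-→d9:-→d10:-→d11:-→d12:-→d13:-→d14:-→d15:-→d16:-→d17:-→d18:-→d19:-→d20:-→d21:-→d22:-→d23:-→d24:-→d25:-→d26:-→d27:-→d28:H1 -> H1
  lookup 208.185.122.48: bits 1101000010111001011110100011 walk d0:H3→d1:-→d2:-→d3:-→d4:H1→d5:-→d6:-→d7:-→d8:-→d9:-→d10:-→d11:-→d12:-→d13:-→d14:-→d15:-→d16:-→d17:-→d18:-→d19:-→d20:-→d21:-→d22:-→d23:-→d24:-→d25:-→d26:-→d27:-→d28:H1 -> H1
  add 209.0.0.0/8 -> H3 at depth 8
  lookup 209.0.0.48: bits 11010001 walk d0:H3→d1:-→d2:-→d3:-→d4:H1→d5:-→d6:-→d7:-→d8:H3 -> H3
  add 209.137.84.0/22 -> H1 at depth 22
  del 209.0.0.0/8 (clear depth 8)
  add 208.185.112.0/20 -> H4 at depth 20
  add 209.137.0.0/16 -> H1 at depth 16
  lookup 208.185.112.11: bits 11010000101110010111 walk d0:H3→d1:-→d2:-→d3:-→d4:H1→d5:-→d6:-→d7:-→d8:-→d9:-→d10:-→d11:-→d12:-→d13:-→d14:-→d15:-→d16:-→d17:-→d18:-→d19:-→d20:H4 -> H4
  lookup 208.185.122.51: bits 1101000010111001011110100011 walk d0:H3→d1:-→d2:-→d3:-→d4:H1→d5:-→d6:-→d7:-→d8:-→d9:-→d10:-→d11:-→d12:-→d13:-→d14:-→d15:-→d16:-→d17:-→d18:-→d19:-→d20:H4→d21:-→d22:-→d23:-→d24:-→d25:-→d26:-→d27:-→d28:H1 -> H1
  add 208.185.122.48/28 -> H0 at depth 28
  lookup 208.7.87.42: bits 11010000 walk d0:H3→d1:-→d2:-→d3:-→d4:H1→d5:-→d6:-→d7:-→d8:- -> H1
  add 0.0.0.0/0 -> H2 at depth 0
  lookup 209.137.0.1: bits 11010001100010010 walk d0:H2→d1:-→d2:-→d3:-→d4:H1→d5:-→d6:-→d7:-→d8:-→d9:-→d10:-→d11:-→d12:-→d13:-→d14:-→d15:-→d16:H1→d17:- -> H1
  add 209.137.0.0/16 -> H4 at depth 16
  del 50.63.28.128/27 (clear depth 27)
  lookup 236.236.208.107: bits 11 walk d0:H2→d1:-→d2:- -> H2

== LOOKUPS ==
["H0","H1","H0","H1","H1","H3","H4","H1","H1","H1","H2"]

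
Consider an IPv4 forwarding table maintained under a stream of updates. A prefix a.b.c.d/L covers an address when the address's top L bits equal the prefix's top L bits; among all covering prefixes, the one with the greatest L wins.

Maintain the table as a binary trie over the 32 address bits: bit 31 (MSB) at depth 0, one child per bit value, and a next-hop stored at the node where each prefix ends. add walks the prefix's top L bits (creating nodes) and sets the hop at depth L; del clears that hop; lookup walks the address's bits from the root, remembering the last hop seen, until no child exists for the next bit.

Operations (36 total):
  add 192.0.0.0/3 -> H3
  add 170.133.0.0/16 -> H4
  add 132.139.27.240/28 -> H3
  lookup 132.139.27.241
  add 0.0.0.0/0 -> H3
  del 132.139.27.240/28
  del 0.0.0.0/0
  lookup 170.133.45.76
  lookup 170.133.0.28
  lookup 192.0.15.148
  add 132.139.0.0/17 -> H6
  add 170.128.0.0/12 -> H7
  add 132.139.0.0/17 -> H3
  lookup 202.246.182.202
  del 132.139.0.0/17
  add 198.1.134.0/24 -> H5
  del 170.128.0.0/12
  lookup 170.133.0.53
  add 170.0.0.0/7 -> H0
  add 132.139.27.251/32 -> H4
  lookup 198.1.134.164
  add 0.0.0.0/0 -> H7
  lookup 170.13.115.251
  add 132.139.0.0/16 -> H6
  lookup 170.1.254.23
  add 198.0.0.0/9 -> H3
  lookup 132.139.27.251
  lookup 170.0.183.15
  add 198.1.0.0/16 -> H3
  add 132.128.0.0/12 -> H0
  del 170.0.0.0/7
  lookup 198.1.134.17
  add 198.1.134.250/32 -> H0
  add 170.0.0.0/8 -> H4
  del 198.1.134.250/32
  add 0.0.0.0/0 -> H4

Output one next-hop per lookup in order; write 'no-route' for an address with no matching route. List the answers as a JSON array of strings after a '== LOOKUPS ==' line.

Process each operation:
  add 192.0.0.0/3 -> H3 at depth 3
  add 170.133.0.0/16 -> H4 at depth 16
  add 132.139.27.240/28 -> H3 at depth 28
  Q 132.139.27.241: descend 1000010010001011000110111111 ; hops seen [H3] ; pick H3
  add 0.0.0.0/0 -> H3 at depth 0
  - 132.139.27.240/28 clear@28
  - 0.0.0.0/0 clear@0
  Q 170.133.45.76: descend 1010101010000101 ; hops seen [H4] ; pick H4
  Q 170.133.0.28: descend 1010101010000101 ; hops seen [H4] ; pick H4
  Q 192.0.15.148: descend 110 ; hops seen [H3] ; pick H3
  add 132.139.0.0/17 -> H6 at depth 17
  add 170.128.0.0/12 -> H7 at depth 12
  add 132.139.0.0/17 -> H3 at depth 17
  Q 202.246.182.202: descend 110 ; hops seen [H3] ; pick H3
  - 132.139.0.0/17 clear@17
  add 198.1.134.0/24 -> H5 at depth 24
  - 170.128.0.0/12 clear@12
  Q 170.133.0.53: descend 1010101010000101 ; hops seen [H4] ; pick H4
  add 170.0.0.0/7 -> H0 at depth 7
  add 132.139.27.251/32 -> H4 at depth 32
  Q 198.1.134.164: descend 110001100000000110000110 ; hops seen [H3,H5] ; pick H5
  add 0.0.0.0/0 -> H7 at depth 0
  Q 170.13.115.251: descend 10101010 ; hops seen [H7,H0] ; pick H0
  add 132.139.0.0/16 -> H6 at depth 16
  Q 170.1.254.23: descend 10101010 ; hops seen [H7,H0] ; pick H0
  add 198.0.0.0/9 -> H3 at depth 9
  Q 132.139.27.251: descend 10000100100010110001101111111011 ; hops seen [H7,H6,H4] ; pick H4
  Q 170.0.183.15: descend 10101010 ; hops seen [H7,H0] ; pick H0
  add 198.1.0.0/16 -> H3 at depth 16
  add 132.128.0.0/12 -> H0 at depth 12
  - 170.0.0.0/7 clear@7
  Q 198.1.134.17: descend 110001100000000110000110 ; hops seen [H7,H3,H3,H3,H5] ; pick H5
  add 198.1.134.250/32 -> H0 at depth 32
  add 170.0.0.0/8 -> H4 at depth 8
  - 198.1.134.250/32 clear@32
  add 0.0.0.0/0 -> H4 at depth 0

== LOOKUPS ==
["H3","H4","H4","H3","H3","H4","H5","H0","H0","H4","H0","H5"]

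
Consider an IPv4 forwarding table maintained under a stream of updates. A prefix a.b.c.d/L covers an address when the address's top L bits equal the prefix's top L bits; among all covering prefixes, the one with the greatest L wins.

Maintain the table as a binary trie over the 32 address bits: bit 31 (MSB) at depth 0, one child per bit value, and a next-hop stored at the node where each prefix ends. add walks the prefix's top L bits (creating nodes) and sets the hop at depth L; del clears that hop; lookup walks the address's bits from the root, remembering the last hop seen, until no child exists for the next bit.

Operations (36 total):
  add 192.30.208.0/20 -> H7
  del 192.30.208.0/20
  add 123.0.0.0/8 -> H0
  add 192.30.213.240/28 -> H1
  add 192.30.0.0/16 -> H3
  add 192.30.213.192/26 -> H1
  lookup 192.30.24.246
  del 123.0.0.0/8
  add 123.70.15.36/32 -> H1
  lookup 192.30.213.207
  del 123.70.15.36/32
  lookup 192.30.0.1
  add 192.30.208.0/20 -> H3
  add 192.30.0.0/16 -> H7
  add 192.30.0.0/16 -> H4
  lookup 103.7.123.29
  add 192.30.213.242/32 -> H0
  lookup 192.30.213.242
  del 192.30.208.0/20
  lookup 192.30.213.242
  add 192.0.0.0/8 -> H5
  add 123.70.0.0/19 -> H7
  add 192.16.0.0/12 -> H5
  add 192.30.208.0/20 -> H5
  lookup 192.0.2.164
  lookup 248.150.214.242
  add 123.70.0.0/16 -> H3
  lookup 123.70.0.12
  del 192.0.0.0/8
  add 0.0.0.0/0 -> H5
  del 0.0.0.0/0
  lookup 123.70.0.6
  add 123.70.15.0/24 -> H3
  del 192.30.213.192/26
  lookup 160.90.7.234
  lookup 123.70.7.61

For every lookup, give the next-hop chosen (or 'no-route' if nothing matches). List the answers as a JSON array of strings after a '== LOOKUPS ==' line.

Trace:
  + 192.30.208.0/20 (H7) depth=20
  del 192.30.208.0/20 (clear depth 20)
  + 123.0.0.0/8 (H0) depth=8
  + 192.30.213.240/28 (H1) depth=28
  + 192.30.0.0/16 (H3) depth=16
  + 192.30.213.192/26 (H1) depth=26
  Q 192.30.24.246: descend 1100000000011110 ; hops seen [H3] ; pick H3
  del 123.0.0.0/8 (clear depth 8)
  + 123.70.15.36/32 (H1) depth=32
  Q 192.30.213.207: descend 11000000000111101101010111 ; hops seen [H3,H1] ; pick H1
  del 123.70.15.36/32 (clear depth 32)
  Q 192.30.0.1: descend 1100000000011110 ; hops seen [H3] ; pick H3
  + 192.30.208.0/20 (H3) depth=20
  + 192.30.0.0/16 (H7) depth=16
  + 192.30.0.0/16 (H4) depth=16
  Q 103.7.123.29: descend 011 ; hops seen [∅] ; pick no-route
  + 192.30.213.242/32 (H0) depth=32
  Q 192.30.213.242: descend 11000000000111101101010111110010 ; hops seen [H4,H3,H1,H1,H0] ; pick H0
  del 192.30.208.0/20 (clear depth 20)
  Q 192.30.213.242: descend 11000000000111101101010111110010 ; hops seen [H4,H1,H1,H0] ; pick H0
  + 192.0.0.0/8 (H5) depth=8
  + 123.70.0.0/19 (H7) depth=19
  + 192.16.0.0/12 (H5) depth=12
  + 192.30.208.0/20 (H5) depth=20
  Q 192.0.2.164: descend 11000000000 ; hops seen [H5] ; pick H5
  Q 248.150.214.242: descend 11 ; hops seen [∅] ; pick no-route
  + 123.70.0.0/16 (H3) depth=16
  Q 123.70.0.12: descend 01111011010001100000 ; hops seen [H3,H7] ; pick H7
  del 192.0.0.0/8 (clear depth 8)
  + 0.0.0.0/0 (H5) depth=0
  del 0.0.0.0/0 (clear depth 0)
  Q 123.70.0.6: descend 01111011010001100000 ; hops seen [H3,H7] ; pick H7
  + 123.70.15.0/24 (H3) depth=24
  del 192.30.213.192/26 (clear depth 26)
  Q 160.90.7.234: descend 1 ; hops seen [∅] ; pick no-route
  Q 123.70.7.61: descend 01111011010001100000 ; hops seen [H3,H7] ; pick H7

== LOOKUPS ==
["H3","H1","H3","no-route","H0","H0","H5","no-route","H7","H7","no-route","H7"]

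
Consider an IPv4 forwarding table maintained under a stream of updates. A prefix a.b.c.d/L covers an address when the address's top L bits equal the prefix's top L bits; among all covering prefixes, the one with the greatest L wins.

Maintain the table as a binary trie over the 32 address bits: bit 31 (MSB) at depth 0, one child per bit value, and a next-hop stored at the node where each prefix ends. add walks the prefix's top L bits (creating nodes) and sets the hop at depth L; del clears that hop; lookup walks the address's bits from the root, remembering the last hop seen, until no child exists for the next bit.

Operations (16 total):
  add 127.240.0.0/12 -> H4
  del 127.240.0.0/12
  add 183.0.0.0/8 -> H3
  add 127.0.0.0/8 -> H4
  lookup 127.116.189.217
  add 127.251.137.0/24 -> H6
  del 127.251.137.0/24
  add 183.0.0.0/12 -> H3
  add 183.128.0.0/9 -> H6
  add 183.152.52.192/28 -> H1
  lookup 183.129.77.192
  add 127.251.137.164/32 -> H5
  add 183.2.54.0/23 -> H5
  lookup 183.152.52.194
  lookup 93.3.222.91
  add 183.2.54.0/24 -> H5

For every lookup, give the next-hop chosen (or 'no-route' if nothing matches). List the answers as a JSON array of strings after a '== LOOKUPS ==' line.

Process each operation:
  add 127.240.0.0/12 -> H4 at depth 12
  - 127.240.0.0/12 clear@12
  add 183.0.0.0/8 -> H3 at depth 8
  add 127.0.0.0/8 -> H4 at depth 8
  ? 127.116.189.217  path d0:-→d1:-→d2:-→d3:-→d4:-→d5:-→d6:-→d7:-→d8:H4  best=H4
  add 127.251.137.0/24 -> H6 at depth 24
  - 127.251.137.0/24 clear@24
  add 183.0.0.0/12 -> H3 at depth 12
  add 183.128.0.0/9 -> H6 at depth 9
  add 183.152.52.192/28 -> H1 at depth 28
  ? 183.129.77.192  path d0:-→d1:-→d2:-→d3:-→d4:-→d5:-→d6:-→d7:-→d8:H3→d9:H6→d10:-→d11:-  best=H6
  add 127.251.137.164/32 -> H5 at depth 32
  add 183.2.54.0/23 -> H5 at depth 23
  ? 183.152.52.194  path d0:-→d1:-→d2:-→d3:-→d4:-→d5:-→d6:-→d7:-→d8:H3→d9:H6→d10:-→d11:-→d12:-→d13:-→d14:-→d15:-→d16:-→d17:-→d18:-→d19:-→d20:-→d21:-→d22:-→d23:-→d24:-→d25:-→d26:-→d27:-→d28:H1  best=H1
  ? 93.3.222.91  path d0:-→d1:-→d2:-  best=no-route
  add 183.2.54.0/24 -> H5 at depth 24

== LOOKUPS ==
["H4","H6","H1","no-route"]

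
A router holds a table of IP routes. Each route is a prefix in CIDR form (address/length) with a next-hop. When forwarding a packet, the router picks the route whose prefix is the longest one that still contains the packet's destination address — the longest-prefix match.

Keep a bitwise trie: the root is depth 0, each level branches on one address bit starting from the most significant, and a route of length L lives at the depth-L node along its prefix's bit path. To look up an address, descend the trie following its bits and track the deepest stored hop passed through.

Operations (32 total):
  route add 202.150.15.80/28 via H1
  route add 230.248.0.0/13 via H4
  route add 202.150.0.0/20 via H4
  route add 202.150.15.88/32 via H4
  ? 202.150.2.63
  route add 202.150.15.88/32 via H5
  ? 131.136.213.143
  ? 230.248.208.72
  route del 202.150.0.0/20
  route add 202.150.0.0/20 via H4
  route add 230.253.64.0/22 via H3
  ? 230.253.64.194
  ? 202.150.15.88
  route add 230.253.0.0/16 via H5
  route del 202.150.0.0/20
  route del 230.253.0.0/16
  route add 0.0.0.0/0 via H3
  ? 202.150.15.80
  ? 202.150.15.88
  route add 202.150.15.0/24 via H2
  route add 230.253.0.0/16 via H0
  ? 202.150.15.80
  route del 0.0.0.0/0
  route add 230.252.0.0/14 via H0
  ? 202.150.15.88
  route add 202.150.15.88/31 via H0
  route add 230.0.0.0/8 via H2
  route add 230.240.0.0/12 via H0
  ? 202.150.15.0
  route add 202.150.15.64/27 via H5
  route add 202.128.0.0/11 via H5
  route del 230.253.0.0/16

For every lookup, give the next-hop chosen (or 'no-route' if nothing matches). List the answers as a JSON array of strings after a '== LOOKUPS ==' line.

Trace:
  + 202.150.15.80/28 (H1) depth=28
  + 230.248.0.0/13 (H4) depth=13
  + 202.150.0.0/20 (H4) depth=20
  + 202.150.15.88/32 (H4) depth=32
  Q 202.150.2.63: descend 11001010100101100000 ; hops seen [H4] ; pick H4
  + 202.150.15.88/32 (H5) depth=32
  Q 131.136.213.143: descend 1 ; hops seen [∅] ; pick no-route
  Q 230.248.208.72: descend 1110011011111 ; hops seen [H4] ; pick H4
  - 202.150.0.0/20 clear@20
  + 202.150.0.0/20 (H4) depth=20
  + 230.253.64.0/22 (H3) depth=22
  Q 230.253.64.194: descend 1110011011111101010000 ; hops seen [H4,H3] ; pick H3
  Q 202.150.15.88: descend 11001010100101100000111101011000 ; hops seen [H4,H1,H5] ; pick H5
  + 230.253.0.0/16 (H5) depth=16
  - 202.150.0.0/20 clear@20
  - 230.253.0.0/16 clear@16
  + 0.0.0.0/0 (H3) depth=0
  Q 202.150.15.80: descend 1100101010010110000011110101 ; hops seen [H3,H1] ; pick H1
  Q 202.150.15.88: descend 11001010100101100000111101011000 ; hops seen [H3,H1,H5] ; pick H5
  + 202.150.15.0/24 (H2) depth=24
  + 230.253.0.0/16 (H0) depth=16
  Q 202.150.15.80: descend 1100101010010110000011110101 ; hops seen [H3,H2,H1] ; pick H1
  - 0.0.0.0/0 clear@0
  + 230.252.0.0/14 (H0) depth=14
  Q 202.150.15.88: descend 11001010100101100000111101011000 ; hops seen [H2,H1,H5] ; pick H5
  + 202.150.15.88/31 (H0) depth=31
  + 230.0.0.0/8 (H2) depth=8
  + 230.240.0.0/12 (H0) depth=12
  Q 202.150.15.0: descend 1100101010010110000011110 ; hops seen [H2] ; pick H2
  + 202.150.15.64/27 (H5) depth=27
  + 202.128.0.0/11 (H5) depth=11
  - 230.253.0.0/16 clear@16

== LOOKUPS ==
["H4","no-route","H4","H3","H5","H1","H5","H1","H5","H2"]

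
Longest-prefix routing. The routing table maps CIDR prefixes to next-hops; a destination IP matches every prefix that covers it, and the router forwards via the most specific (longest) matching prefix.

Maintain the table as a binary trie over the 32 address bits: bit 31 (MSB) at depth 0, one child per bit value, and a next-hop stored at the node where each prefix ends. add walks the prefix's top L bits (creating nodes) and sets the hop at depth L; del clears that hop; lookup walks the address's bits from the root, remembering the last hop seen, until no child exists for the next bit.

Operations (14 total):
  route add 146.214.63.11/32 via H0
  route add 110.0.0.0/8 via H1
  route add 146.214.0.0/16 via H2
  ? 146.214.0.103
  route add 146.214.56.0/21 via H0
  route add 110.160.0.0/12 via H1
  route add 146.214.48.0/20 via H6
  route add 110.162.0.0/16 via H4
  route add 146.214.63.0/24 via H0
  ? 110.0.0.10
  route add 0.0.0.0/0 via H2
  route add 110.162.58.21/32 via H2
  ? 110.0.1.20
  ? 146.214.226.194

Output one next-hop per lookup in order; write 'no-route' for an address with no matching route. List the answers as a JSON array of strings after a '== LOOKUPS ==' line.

Process each operation:
  add 146.214.63.11/32 -> H0 at depth 32
  add 110.0.0.0/8 -> H1 at depth 8
  add 146.214.0.0/16 -> H2 at depth 16
  ? 146.214.0.103  path d0:-→d1:-→d2:-→d3:-→d4:-→d5:-→d6:-→d7:-→d8:-→d9:-→d10:-→d11:-→d12:-→d13:-→d14:-→d15:-→d16:H2→d17:-→d18:-  best=H2
  add 146.214.56.0/21 -> H0 at depth 21
  add 110.160.0.0/12 -> H1 at depth 12
  add 146.214.48.0/20 -> H6 at depth 20
  add 110.162.0.0/16 -> H4 at depth 16
  add 146.214.63.0/24 -> H0 at depth 24
  ? 110.0.0.10  path d0:-→d1:-→d2:-→d3:-→d4:-→d5:-→d6:-→d7:-→d8:H1  best=H1
  add 0.0.0.0/0 -> H2 at depth 0
  add 110.162.58.21/32 -> H2 at depth 32
  ? 110.0.1.20  path d0:H2→d1:-→d2:-→d3:-→d4:-→d5:-→d6:-→d7:-→d8:H1  best=H1
  ? 146.214.226.194  path d0:H2→d1:-→d2:-→d3:-→d4:-→d5:-→d6:-→d7:-→d8:-→d9:-→d10:-→d11:-→d12:-→d13:-→d14:-→d15:-→d16:H2  best=H2

== LOOKUPS ==
["H2","H1","H1","H2"]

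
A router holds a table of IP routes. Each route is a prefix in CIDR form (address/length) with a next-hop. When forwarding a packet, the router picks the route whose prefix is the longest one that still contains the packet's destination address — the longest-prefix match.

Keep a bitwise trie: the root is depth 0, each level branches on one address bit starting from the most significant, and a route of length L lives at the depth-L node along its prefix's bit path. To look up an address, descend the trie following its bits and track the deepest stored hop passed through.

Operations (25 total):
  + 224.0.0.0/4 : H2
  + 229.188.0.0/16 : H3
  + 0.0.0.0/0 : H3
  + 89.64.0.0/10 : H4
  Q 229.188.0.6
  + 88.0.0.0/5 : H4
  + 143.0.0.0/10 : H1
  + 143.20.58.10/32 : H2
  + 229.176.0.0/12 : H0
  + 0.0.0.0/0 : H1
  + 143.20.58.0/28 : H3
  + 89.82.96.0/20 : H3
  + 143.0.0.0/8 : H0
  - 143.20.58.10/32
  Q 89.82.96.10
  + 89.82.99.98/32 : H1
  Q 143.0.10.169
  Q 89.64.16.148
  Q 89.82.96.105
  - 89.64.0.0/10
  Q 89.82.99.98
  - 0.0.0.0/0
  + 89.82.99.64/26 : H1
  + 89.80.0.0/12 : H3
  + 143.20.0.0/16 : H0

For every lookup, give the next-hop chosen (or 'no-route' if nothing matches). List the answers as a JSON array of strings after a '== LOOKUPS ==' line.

Apply in order:
  + 224.0.0.0/4 (H2) depth=4
  + 229.188.0.0/16 (H3) depth=16
  + 0.0.0.0/0 (H3) depth=0
  + 89.64.0.0/10 (H4) depth=10
  Q 229.188.0.6: descend 1110010110111100 ; hops seen [H3,H2,H3] ; pick H3
  + 88.0.0.0/5 (H4) depth=5
  + 143.0.0.0/10 (H1) depth=10
  + 143.20.58.10/32 (H2) depth=32
  + 229.176.0.0/12 (H0) depth=12
  + 0.0.0.0/0 (H1) depth=0
  + 143.20.58.0/28 (H3) depth=28
  + 89.82.96.0/20 (H3) depth=20
  + 143.0.0.0/8 (H0) depth=8
  - 143.20.58.10/32 clear@32
  Q 89.82.96.10: descend 01011001010100100110 ; hops seen [H1,H4,H4,H3] ; pick H3
  + 89.82.99.98/32 (H1) depth=32
  Q 143.0.10.169: descend 10001111000 ; hops seen [H1,H0,H1] ; pick H1
  Q 89.64.16.148: descend 01011001010 ; hops seen [H1,H4,H4] ; pick H4
  Q 89.82.96.105: descend 0101100101010010011000 ; hops seen [H1,H4,H4,H3] ; pick H3
  - 89.64.0.0/10 clear@10
  Q 89.82.99.98: descend 01011001010100100110001101100010 ; hops seen [H1,H4,H3,H1] ; pick H1
  - 0.0.0.0/0 clear@0
  + 89.82.99.64/26 (H1) depth=26
  + 89.80.0.0/12 (H3) depth=12
  + 143.20.0.0/16 (H0) depth=16

== LOOKUPS ==
["H3","H3","H1","H4","H3","H1"]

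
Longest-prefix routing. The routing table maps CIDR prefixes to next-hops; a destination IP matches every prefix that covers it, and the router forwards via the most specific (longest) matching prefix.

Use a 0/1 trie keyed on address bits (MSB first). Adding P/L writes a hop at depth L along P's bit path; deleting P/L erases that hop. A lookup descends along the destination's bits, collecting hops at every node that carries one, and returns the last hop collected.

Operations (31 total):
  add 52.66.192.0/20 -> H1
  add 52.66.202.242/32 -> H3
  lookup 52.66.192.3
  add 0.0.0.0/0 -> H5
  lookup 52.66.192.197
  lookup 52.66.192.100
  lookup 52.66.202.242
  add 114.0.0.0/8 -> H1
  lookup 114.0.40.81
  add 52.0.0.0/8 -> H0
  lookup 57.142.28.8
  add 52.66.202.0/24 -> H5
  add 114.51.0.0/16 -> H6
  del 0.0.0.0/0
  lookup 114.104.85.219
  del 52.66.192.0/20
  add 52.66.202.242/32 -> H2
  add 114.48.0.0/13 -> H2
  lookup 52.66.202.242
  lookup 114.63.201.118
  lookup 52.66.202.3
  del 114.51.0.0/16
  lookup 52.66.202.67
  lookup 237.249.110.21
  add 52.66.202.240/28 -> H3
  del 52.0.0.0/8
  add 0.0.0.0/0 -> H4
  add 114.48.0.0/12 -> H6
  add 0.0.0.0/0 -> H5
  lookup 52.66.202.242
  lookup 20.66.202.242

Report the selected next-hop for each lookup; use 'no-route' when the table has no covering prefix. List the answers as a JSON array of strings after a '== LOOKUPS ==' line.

Apply in order:
  + 52.66.192.0/20 (H1) depth=20
  + 52.66.202.242/32 (H3) depth=32
  lookup 52.66.192.3: bits 00110100010000101100 walk d0:-→d1:-→d2:-→d3:-→d4:-→d5:-→d6:-→d7:-→d8:-→d9:-→d10:-→d11:-→d12:-→d13:-→d14:-→d15:-→d16:-→d17:-→d18:-→d19:-→d20:H1 -> H1
  + 0.0.0.0/0 (H5) depth=0
  lookup 52.66.192.197: bits 00110100010000101100 walk d0:H5→d1:-→d2:-→d3:-→d4:-→d5:-→d6:-→d7:-→d8:-→d9:-→d10:-→d11:-→d12:-→d13:-→d14:-→d15:-→d16:-→d17:-→d18:-→d19:-→d20:H1 -> H1
  lookup 52.66.192.100: bits 00110100010000101100 walk d0:H5→d1:-→d2:-→d3:-→d4:-→d5:-→d6:-→d7:-→d8:-→d9:-→d10:-→d11:-→d12:-→d13:-→d14:-→d15:-→d16:-→d17:-→d18:-→d19:-→d20:H1 -> H1
  lookup 52.66.202.242: bits 00110100010000101100101011110010 walk d0:H5→d1:-→d2:-→d3:-→d4:-→d5:-→d6:-→d7:-→d8:-→d9:-→d10:-→d11:-→d12:-→d13:-→d14:-→d15:-→d16:-→d17:-→d18:-→d19:-→d20:H1→d21:-→d22:-→d23:-→d24:-→d25:-→d26:-→d27:-→d28:-→d29:-→d30:-→d31:-→d32:H3 -> H3
  + 114.0.0.0/8 (H1) depth=8
  lookup 114.0.40.81: bits 01110010 walk d0:H5→d1:-→d2:-→d3:-→d4:-→d5:-→d6:-→d7:-→d8:H1 -> H1
  + 52.0.0.0/8 (H0) depth=8
  lookup 57.142.28.8: bits 0011 walk d0:H5→d1:-→d2:-→d3:-→d4:- -> H5
  + 52.66.202.0/24 (H5) depth=24
  + 114.51.0.0/16 (H6) depth=16
  del 0.0.0.0/0 (clear depth 0)
  lookup 114.104.85.219: bits 011100100 walk d0:-→d1:-→d2:-→d3:-→d4:-→d5:-→d6:-→d7:-→d8:H1→d9:- -> H1
  del 52.66.192.0/20 (clear depth 20)
  + 52.66.202.242/32 (H2) depth=32
  + 114.48.0.0/13 (H2) depth=13
  lookup 52.66.202.242: bits 00110100010000101100101011110010 walk d0:-→d1:-→d2:-→d3:-→d4:-→d5:-→d6:-→d7:-→d8:H0→d9:-→d10:-→d11:-→d12:-→d13:-→d14:-→d15:-→d16:-→d17:-→d18:-→d19:-→d20:-→d21:-→d22:-→d23:-→d24:H5→d25:-→d26:-→d27:-→d28:-→d29:-→d30:-→d31:-→d32:H2 -> H2
  lookup 114.63.201.118: bits 011100100011 walk d0:-→d1:-→d2:-→d3:-→d4:-→d5:-→d6:-→d7:-→d8:H1→d9:-→d10:-→d11:-→d12:- -> H1
  lookup 52.66.202.3: bits 001101000100001011001010 walk d0:-→d1:-→d2:-→d3:-→d4:-→d5:-→d6:-→d7:-→d8:H0→d9:-→d10:-→d11:-→d12:-→d13:-→d14:-→d15:-→d16:-→d17:-→d18:-→d19:-→d20:-→d21:-→d22:-→d23:-→d24:H5 -> H5
  del 114.51.0.0/16 (clear depth 16)
  lookup 52.66.202.67: bits 001101000100001011001010 walk d0:-→d1:-→d2:-→d3:-→d4:-→d5:-→d6:-→d7:-→d8:H0→d9:-→d10:-→d11:-→d12:-→d13:-→d14:-→d15:-→d16:-→d17:-→d18:-→d19:-→d20:-→d21:-→d22:-→d23:-→d24:H5 -> H5
  lookup 237.249.110.21: bits ε walk d0:- -> no-route
  + 52.66.202.240/28 (H3) depth=28
  del 52.0.0.0/8 (clear depth 8)
  + 0.0.0.0/0 (H4) depth=0
  + 114.48.0.0/12 (H6) depth=12
  + 0.0.0.0/0 (H5) depth=0
  lookup 52.66.202.242: bits 00110100010000101100101011110010 walk d0:H5→d1:-→d2:-→d3:-→d4:-→d5:-→d6:-→d7:-→d8:-→d9:-→d10:-→d11:-→d12:-→d13:-→d14:-→d15:-→d16:-→d17:-→d18:-→d19:-→d20:-→d21:-→d22:-→d23:-→d24:H5→d25:-→d26:-→d27:-→d28:H3→d29:-→d30:-→d31:-→d32:H2 -> H2
  lookup 20.66.202.242: bits 00 walk d0:H5→d1:-→d2:- -> H5

== LOOKUPS ==
["H1","H1","H1","H3","H1","H5","H1","H2","H1","H5","H5","no-route","H2","H5"]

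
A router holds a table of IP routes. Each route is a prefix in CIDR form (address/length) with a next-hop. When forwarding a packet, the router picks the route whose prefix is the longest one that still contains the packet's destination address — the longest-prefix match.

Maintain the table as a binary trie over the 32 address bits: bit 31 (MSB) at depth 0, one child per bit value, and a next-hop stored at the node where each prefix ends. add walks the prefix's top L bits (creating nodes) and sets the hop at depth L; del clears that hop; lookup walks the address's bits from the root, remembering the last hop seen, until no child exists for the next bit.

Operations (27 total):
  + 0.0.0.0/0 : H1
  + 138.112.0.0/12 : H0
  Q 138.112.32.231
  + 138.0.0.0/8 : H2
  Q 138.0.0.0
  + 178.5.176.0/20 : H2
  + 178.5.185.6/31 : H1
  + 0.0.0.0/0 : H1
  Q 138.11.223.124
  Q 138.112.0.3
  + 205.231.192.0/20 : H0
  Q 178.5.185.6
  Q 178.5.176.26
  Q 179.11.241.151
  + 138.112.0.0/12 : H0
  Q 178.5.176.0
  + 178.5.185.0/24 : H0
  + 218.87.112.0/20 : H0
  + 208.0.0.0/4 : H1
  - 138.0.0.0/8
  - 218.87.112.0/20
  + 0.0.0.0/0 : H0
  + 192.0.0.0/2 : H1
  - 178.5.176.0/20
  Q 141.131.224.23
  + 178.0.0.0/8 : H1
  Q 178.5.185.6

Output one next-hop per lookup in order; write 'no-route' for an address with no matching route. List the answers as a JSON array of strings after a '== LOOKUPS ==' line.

Trace:
  + 0.0.0.0/0 (H1) depth=0
  + 138.112.0.0/12 (H0) depth=12
  Q 138.112.32.231: descend 100010100111 ; hops seen [H1,H0] ; pick H0
  + 138.0.0.0/8 (H2) depth=8
  Q 138.0.0.0: descend 100010100 ; hops seen [H1,H2] ; pick H2
  + 178.5.176.0/20 (H2) depth=20
  + 178.5.185.6/31 (H1) depth=31
  + 0.0.0.0/0 (H1) depth=0
  Q 138.11.223.124: descend 100010100 ; hops seen [H1,H2] ; pick H2
  Q 138.112.0.3: descend 100010100111 ; hops seen [H1,H2,H0] ; pick H0
  + 205.231.192.0/20 (H0) depth=20
  Q 178.5.185.6: descend 1011001000000101101110010000011 ; hops seen [H1,H2,H1] ; pick H1
  Q 178.5.176.26: descend 10110010000001011011 ; hops seen [H1,H2] ; pick H2
  Q 179.11.241.151: descend 1011001 ; hops seen [H1] ; pick H1
  + 138.112.0.0/12 (H0) depth=12
  Q 178.5.176.0: descend 10110010000001011011 ; hops seen [H1,H2] ; pick H2
  + 178.5.185.0/24 (H0) depth=24
  + 218.87.112.0/20 (H0) depth=20
  + 208.0.0.0/4 (H1) depth=4
  del 138.0.0.0/8 (clear depth 8)
  del 218.87.112.0/20 (clear depth 20)
  + 0.0.0.0/0 (H0) depth=0
  + 192.0.0.0/2 (H1) depth=2
  del 178.5.176.0/20 (clear depth 20)
  Q 141.131.224.23: descend 10001 ; hops seen [H0] ; pick H0
  + 178.0.0.0/8 (H1) depth=8
  Q 178.5.185.6: descend 1011001000000101101110010000011 ; hops seen [H0,H1,H0,H1] ; pick H1

== LOOKUPS ==
["H0","H2","H2","H0","H1","H2","H1","H2","H0","H1"]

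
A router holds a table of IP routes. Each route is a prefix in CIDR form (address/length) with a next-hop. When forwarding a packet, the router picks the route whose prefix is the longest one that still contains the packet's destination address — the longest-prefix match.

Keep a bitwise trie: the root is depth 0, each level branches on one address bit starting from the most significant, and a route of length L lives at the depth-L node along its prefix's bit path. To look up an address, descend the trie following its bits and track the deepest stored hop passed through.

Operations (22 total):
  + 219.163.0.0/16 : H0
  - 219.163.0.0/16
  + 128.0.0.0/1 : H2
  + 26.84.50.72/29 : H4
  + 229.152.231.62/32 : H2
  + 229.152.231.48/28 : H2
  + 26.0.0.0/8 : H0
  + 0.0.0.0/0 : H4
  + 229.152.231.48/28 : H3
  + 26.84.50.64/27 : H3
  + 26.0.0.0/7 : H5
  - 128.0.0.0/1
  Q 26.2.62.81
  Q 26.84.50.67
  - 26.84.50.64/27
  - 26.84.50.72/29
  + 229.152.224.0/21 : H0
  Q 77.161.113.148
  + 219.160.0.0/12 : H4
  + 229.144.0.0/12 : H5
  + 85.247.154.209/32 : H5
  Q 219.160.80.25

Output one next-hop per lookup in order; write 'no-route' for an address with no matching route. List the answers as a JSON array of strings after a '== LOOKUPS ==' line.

Apply in order:
  add 219.163.0.0/16 -> H0 at depth 16
  - 219.163.0.0/16 clear@16
  add 128.0.0.0/1 -> H2 at depth 1
  add 26.84.50.72/29 -> H4 at depth 29
  add 229.152.231.62/32 -> H2 at depth 32
  add 229.152.231.48/28 -> H2 at depth 28
  add 26.0.0.0/8 -> H0 at depth 8
  add 0.0.0.0/0 -> H4 at depth 0
  add 229.152.231.48/28 -> H3 at depth 28
  add 26.84.50.64/27 -> H3 at depth 27
  add 26.0.0.0/7 -> H5 at depth 7
  - 128.0.0.0/1 clear@1
  ? 26.2.62.81  path d0:H4→d1:-→d2:-→d3:-→d4:-→d5:-→d6:-→d7:H5→d8:H0→d9:-  best=H0
  ? 26.84.50.67  path d0:H4→d1:-→d2:-→d3:-→d4:-→d5:-→d6:-→d7:H5→d8:H0→d9:-→d10:-→d11:-→d12:-→d13:-→d14:-→d15:-→d16:-→d17:-→d18:-→d19:-→d20:-→d21:-→d22:-→d23:-→d24:-→d25:-→d26:-→d27:H3→d28:-  best=H3
  - 26.84.50.64/27 clear@27
  - 26.84.50.72/29 clear@29
  add 229.152.224.0/21 -> H0 at depth 21
  ? 77.161.113.148  path d0:H4→d1:-  best=H4
  add 219.160.0.0/12 -> H4 at depth 12
  add 229.144.0.0/12 -> H5 at depth 12
  add 85.247.154.209/32 -> H5 at depth 32
  ? 219.160.80.25  path d0:H4→d1:-→d2:-→d3:-→d4:-→d5:-→d6:-→d7:-→d8:-→d9:-→d10:-→d11:-→d12:H4→d13:-→d14:-  best=H4

== LOOKUPS ==
["H0","H3","H4","H4"]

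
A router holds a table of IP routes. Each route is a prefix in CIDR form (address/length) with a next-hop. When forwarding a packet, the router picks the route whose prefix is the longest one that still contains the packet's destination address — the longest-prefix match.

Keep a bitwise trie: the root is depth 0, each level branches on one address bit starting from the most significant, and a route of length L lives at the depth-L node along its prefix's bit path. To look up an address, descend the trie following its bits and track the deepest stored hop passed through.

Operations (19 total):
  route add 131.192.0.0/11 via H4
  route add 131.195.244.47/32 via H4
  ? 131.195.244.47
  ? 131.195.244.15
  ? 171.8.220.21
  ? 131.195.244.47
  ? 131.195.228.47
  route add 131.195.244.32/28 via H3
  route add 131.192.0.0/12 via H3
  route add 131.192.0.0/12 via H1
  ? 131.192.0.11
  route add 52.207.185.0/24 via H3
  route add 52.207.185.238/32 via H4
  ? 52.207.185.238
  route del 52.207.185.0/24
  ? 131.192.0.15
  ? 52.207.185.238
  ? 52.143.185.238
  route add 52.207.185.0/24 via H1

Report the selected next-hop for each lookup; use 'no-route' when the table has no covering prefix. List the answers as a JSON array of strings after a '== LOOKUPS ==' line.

Trace:
  add 131.192.0.0/11 -> H4 at depth 11
  add 131.195.244.47/32 -> H4 at depth 32
  lookup 131.195.244.47: bits 10000011110000111111010000101111 walk d0:-→d1:-→d2:-→d3:-→d4:-→d5:-→d6:-→d7:-→d8:-→d9:-→d10:-→d11:H4→d12:-→d13:-→d14:-→d15:-→d16:-→d17:-→d18:-→d19:-→d20:-→d21:-→d22:-→d23:-→d24:-→d25:-→d26:-→d27:-→d28:-→d29:-→d30:-→d31:-→d32:H4 -> H4
  lookup 131.195.244.15: bits 10000011110000111111010000 walk d0:-→d1:-→d2:-→d3:-→d4:-→d5:-→d6:-→d7:-→d8:-→d9:-→d10:-→d11:H4→d12:-→d13:-→d14:-→d15:-→d16:-→d17:-→d18:-→d19:-→d20:-→d21:-→d22:-→d23:-→d24:-→d25:-→d26:- -> H4
  lookup 171.8.220.21: bits 10 walk d0:-→d1:-→d2:- -> no-route
  lookup 131.195.244.47: bits 10000011110000111111010000101111 walk d0:-→d1:-→d2:-→d3:-→d4:-→d5:-→d6:-→d7:-→d8:-→d9:-→d10:-→d11:H4→d12:-→d13:-→d14:-→d15:-→d16:-→d17:-→d18:-→d19:-→d20:-→d21:-→d22:-→d23:-→d24:-→d25:-→d26:-→d27:-→d28:-→d29:-→d30:-→d31:-→d32:H4 -> H4
  lookup 131.195.228.47: bits 1000001111000011111 walk d0:-→d1:-→d2:-→d3:-→d4:-→d5:-→d6:-→d7:-→d8:-→d9:-→d10:-→d11:H4→d12:-→d13:-→d14:-→d15:-→d16:-→d17:-→d18:-→d19:- -> H4
  add 131.195.244.32/28 -> H3 at depth 28
  add 131.192.0.0/12 -> H3 at depth 12
  add 131.192.0.0/12 -> H1 at depth 12
  lookup 131.192.0.11: bits 10000011110000 walk d0:-→d1:-→d2:-→d3:-→d4:-→d5:-→d6:-→d7:-→d8:-→d9:-→d10:-→d11:H4→d12:H1→d13:-→d14:- -> H1
  add 52.207.185.0/24 -> H3 at depth 24
  add 52.207.185.238/32 -> H4 at depth 32
  lookup 52.207.185.238: bits 00110100110011111011100111101110 walk d0:-→d1:-→d2:-→d3:-→d4:-→d5:-→d6:-→d7:-→d8:-→d9:-→d10:-→d11:-→d12:-→d13:-→d14:-→d15:-→d16:-→d17:-→d18:-→d19:-→d20:-→d21:-→d22:-→d23:-→d24:H3→d25:-→d26:-→d27:-→d28:-→d29:-→d30:-→d31:-→d32:H4 -> H4
  - 52.207.185.0/24 clear@24
  lookup 131.192.0.15: bits 10000011110000 walk d0:-→d1:-→d2:-→d3:-→d4:-→d5:-→d6:-→d7:-→d8:-→d9:-→d10:-→d11:H4→d12:H1→d13:-→d14:- -> H1
  lookup 52.207.185.238: bits 00110100110011111011100111101110 walk d0:-→d1:-→d2:-→d3:-→d4:-→d5:-→d6:-→d7:-→d8:-→d9:-→d10:-→d11:-→d12:-→d13:-→d14:-→d15:-→d16:-→d17:-→d18:-→d19:-→d20:-→d21:-→d22:-→d23:-→d24:-→d25:-→d26:-→d27:-→d28:-→d29:-→d30:-→d31:-→d32:H4 -> H4
  lookup 52.143.185.238: bits 001101001 walk d0:-→d1:-→d2:-→d3:-→d4:-→d5:-→d6:-→d7:-→d8:-→d9:- -> no-route
  add 52.207.185.0/24 -> H1 at depth 24

== LOOKUPS ==
["H4","H4","no-route","H4","H4","H1","H4","H1","H4","no-route"]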